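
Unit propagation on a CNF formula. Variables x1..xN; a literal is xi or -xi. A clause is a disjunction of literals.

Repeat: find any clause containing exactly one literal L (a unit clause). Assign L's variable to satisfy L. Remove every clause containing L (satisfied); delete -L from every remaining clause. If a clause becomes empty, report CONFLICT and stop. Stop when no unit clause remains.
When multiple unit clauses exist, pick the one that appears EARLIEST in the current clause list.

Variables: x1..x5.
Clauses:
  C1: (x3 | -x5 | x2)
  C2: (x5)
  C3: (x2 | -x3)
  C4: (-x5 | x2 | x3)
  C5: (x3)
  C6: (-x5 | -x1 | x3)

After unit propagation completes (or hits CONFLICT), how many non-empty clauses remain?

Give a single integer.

unit clause [5] forces x5=T; simplify:
  drop -5 from [3, -5, 2] -> [3, 2]
  drop -5 from [-5, 2, 3] -> [2, 3]
  drop -5 from [-5, -1, 3] -> [-1, 3]
  satisfied 1 clause(s); 5 remain; assigned so far: [5]
unit clause [3] forces x3=T; simplify:
  drop -3 from [2, -3] -> [2]
  satisfied 4 clause(s); 1 remain; assigned so far: [3, 5]
unit clause [2] forces x2=T; simplify:
  satisfied 1 clause(s); 0 remain; assigned so far: [2, 3, 5]

Answer: 0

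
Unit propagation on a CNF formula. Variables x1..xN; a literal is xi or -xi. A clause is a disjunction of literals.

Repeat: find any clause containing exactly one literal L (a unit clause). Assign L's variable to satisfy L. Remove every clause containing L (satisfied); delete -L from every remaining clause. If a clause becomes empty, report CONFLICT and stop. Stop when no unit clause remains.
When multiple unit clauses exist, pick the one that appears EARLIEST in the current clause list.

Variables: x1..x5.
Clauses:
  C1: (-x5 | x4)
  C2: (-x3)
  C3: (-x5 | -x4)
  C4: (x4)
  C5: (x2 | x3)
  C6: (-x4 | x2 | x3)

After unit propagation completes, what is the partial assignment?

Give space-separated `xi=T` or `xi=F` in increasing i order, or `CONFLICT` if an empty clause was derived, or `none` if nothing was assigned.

unit clause [-3] forces x3=F; simplify:
  drop 3 from [2, 3] -> [2]
  drop 3 from [-4, 2, 3] -> [-4, 2]
  satisfied 1 clause(s); 5 remain; assigned so far: [3]
unit clause [4] forces x4=T; simplify:
  drop -4 from [-5, -4] -> [-5]
  drop -4 from [-4, 2] -> [2]
  satisfied 2 clause(s); 3 remain; assigned so far: [3, 4]
unit clause [-5] forces x5=F; simplify:
  satisfied 1 clause(s); 2 remain; assigned so far: [3, 4, 5]
unit clause [2] forces x2=T; simplify:
  satisfied 2 clause(s); 0 remain; assigned so far: [2, 3, 4, 5]

Answer: x2=T x3=F x4=T x5=F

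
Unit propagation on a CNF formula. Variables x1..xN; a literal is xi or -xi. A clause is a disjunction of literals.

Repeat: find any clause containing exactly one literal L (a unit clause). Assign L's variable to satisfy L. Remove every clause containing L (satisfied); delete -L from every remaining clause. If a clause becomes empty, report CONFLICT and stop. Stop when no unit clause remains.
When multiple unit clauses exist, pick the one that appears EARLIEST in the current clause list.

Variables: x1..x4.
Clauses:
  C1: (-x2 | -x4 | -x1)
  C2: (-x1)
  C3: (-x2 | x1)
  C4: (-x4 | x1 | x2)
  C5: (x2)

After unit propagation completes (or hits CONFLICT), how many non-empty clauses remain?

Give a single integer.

Answer: 1

Derivation:
unit clause [-1] forces x1=F; simplify:
  drop 1 from [-2, 1] -> [-2]
  drop 1 from [-4, 1, 2] -> [-4, 2]
  satisfied 2 clause(s); 3 remain; assigned so far: [1]
unit clause [-2] forces x2=F; simplify:
  drop 2 from [-4, 2] -> [-4]
  drop 2 from [2] -> [] (empty!)
  satisfied 1 clause(s); 2 remain; assigned so far: [1, 2]
CONFLICT (empty clause)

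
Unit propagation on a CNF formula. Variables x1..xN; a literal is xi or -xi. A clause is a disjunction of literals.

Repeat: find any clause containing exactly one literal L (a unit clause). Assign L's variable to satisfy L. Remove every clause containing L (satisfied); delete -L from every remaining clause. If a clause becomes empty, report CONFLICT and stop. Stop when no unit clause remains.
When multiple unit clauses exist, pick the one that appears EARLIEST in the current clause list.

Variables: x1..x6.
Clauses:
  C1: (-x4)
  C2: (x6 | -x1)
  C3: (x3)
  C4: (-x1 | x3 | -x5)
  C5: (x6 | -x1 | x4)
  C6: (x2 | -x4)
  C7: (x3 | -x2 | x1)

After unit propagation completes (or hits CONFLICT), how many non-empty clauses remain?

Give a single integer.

Answer: 2

Derivation:
unit clause [-4] forces x4=F; simplify:
  drop 4 from [6, -1, 4] -> [6, -1]
  satisfied 2 clause(s); 5 remain; assigned so far: [4]
unit clause [3] forces x3=T; simplify:
  satisfied 3 clause(s); 2 remain; assigned so far: [3, 4]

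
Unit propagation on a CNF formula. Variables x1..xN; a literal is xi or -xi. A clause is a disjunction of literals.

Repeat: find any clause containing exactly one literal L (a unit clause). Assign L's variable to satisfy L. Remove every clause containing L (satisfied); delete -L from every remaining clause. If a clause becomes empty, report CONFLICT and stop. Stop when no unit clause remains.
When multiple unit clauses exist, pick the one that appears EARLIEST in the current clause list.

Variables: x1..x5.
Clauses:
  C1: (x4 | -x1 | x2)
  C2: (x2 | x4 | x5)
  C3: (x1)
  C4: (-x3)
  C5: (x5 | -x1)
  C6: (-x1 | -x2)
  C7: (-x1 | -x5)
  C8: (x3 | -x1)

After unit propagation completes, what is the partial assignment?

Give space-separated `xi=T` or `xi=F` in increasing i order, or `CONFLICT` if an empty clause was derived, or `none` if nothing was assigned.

Answer: CONFLICT

Derivation:
unit clause [1] forces x1=T; simplify:
  drop -1 from [4, -1, 2] -> [4, 2]
  drop -1 from [5, -1] -> [5]
  drop -1 from [-1, -2] -> [-2]
  drop -1 from [-1, -5] -> [-5]
  drop -1 from [3, -1] -> [3]
  satisfied 1 clause(s); 7 remain; assigned so far: [1]
unit clause [-3] forces x3=F; simplify:
  drop 3 from [3] -> [] (empty!)
  satisfied 1 clause(s); 6 remain; assigned so far: [1, 3]
CONFLICT (empty clause)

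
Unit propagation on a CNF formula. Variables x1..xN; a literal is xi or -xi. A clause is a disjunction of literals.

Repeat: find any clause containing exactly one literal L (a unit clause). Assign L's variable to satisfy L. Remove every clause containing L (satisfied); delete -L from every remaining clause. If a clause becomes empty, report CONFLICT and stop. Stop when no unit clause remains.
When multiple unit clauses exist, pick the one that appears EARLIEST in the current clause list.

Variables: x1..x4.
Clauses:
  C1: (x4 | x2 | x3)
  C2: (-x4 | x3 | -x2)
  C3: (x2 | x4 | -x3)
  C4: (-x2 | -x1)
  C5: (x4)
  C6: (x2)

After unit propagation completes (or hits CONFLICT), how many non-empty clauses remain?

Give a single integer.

Answer: 0

Derivation:
unit clause [4] forces x4=T; simplify:
  drop -4 from [-4, 3, -2] -> [3, -2]
  satisfied 3 clause(s); 3 remain; assigned so far: [4]
unit clause [2] forces x2=T; simplify:
  drop -2 from [3, -2] -> [3]
  drop -2 from [-2, -1] -> [-1]
  satisfied 1 clause(s); 2 remain; assigned so far: [2, 4]
unit clause [3] forces x3=T; simplify:
  satisfied 1 clause(s); 1 remain; assigned so far: [2, 3, 4]
unit clause [-1] forces x1=F; simplify:
  satisfied 1 clause(s); 0 remain; assigned so far: [1, 2, 3, 4]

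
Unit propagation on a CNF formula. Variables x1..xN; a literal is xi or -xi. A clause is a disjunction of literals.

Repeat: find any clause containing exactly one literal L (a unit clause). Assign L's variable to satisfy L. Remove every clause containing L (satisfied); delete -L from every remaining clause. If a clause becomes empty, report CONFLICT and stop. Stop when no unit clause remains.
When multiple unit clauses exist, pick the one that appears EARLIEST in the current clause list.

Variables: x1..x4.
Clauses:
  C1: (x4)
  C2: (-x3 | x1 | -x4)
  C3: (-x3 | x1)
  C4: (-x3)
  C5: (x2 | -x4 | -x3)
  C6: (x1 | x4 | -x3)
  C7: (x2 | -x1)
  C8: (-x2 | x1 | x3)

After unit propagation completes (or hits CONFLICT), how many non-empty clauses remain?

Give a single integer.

Answer: 2

Derivation:
unit clause [4] forces x4=T; simplify:
  drop -4 from [-3, 1, -4] -> [-3, 1]
  drop -4 from [2, -4, -3] -> [2, -3]
  satisfied 2 clause(s); 6 remain; assigned so far: [4]
unit clause [-3] forces x3=F; simplify:
  drop 3 from [-2, 1, 3] -> [-2, 1]
  satisfied 4 clause(s); 2 remain; assigned so far: [3, 4]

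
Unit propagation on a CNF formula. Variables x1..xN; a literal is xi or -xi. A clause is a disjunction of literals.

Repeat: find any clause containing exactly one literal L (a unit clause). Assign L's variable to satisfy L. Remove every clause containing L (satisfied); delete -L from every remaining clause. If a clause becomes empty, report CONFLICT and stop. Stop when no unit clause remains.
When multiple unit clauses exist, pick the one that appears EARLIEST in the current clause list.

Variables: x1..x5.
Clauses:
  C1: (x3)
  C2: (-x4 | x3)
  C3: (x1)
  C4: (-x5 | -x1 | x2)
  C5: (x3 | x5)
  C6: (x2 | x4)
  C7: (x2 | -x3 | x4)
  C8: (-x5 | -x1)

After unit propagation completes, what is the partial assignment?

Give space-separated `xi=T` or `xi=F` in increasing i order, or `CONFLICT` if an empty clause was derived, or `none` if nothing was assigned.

Answer: x1=T x3=T x5=F

Derivation:
unit clause [3] forces x3=T; simplify:
  drop -3 from [2, -3, 4] -> [2, 4]
  satisfied 3 clause(s); 5 remain; assigned so far: [3]
unit clause [1] forces x1=T; simplify:
  drop -1 from [-5, -1, 2] -> [-5, 2]
  drop -1 from [-5, -1] -> [-5]
  satisfied 1 clause(s); 4 remain; assigned so far: [1, 3]
unit clause [-5] forces x5=F; simplify:
  satisfied 2 clause(s); 2 remain; assigned so far: [1, 3, 5]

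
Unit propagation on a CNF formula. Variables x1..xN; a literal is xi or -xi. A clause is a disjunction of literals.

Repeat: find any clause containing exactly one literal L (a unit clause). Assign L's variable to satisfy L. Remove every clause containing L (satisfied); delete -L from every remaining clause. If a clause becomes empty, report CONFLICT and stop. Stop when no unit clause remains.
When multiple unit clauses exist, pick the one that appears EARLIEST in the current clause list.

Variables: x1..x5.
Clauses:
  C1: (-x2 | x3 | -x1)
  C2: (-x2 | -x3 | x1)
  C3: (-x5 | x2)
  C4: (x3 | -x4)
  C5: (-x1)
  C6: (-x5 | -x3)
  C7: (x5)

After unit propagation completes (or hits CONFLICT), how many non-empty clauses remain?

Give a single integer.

Answer: 0

Derivation:
unit clause [-1] forces x1=F; simplify:
  drop 1 from [-2, -3, 1] -> [-2, -3]
  satisfied 2 clause(s); 5 remain; assigned so far: [1]
unit clause [5] forces x5=T; simplify:
  drop -5 from [-5, 2] -> [2]
  drop -5 from [-5, -3] -> [-3]
  satisfied 1 clause(s); 4 remain; assigned so far: [1, 5]
unit clause [2] forces x2=T; simplify:
  drop -2 from [-2, -3] -> [-3]
  satisfied 1 clause(s); 3 remain; assigned so far: [1, 2, 5]
unit clause [-3] forces x3=F; simplify:
  drop 3 from [3, -4] -> [-4]
  satisfied 2 clause(s); 1 remain; assigned so far: [1, 2, 3, 5]
unit clause [-4] forces x4=F; simplify:
  satisfied 1 clause(s); 0 remain; assigned so far: [1, 2, 3, 4, 5]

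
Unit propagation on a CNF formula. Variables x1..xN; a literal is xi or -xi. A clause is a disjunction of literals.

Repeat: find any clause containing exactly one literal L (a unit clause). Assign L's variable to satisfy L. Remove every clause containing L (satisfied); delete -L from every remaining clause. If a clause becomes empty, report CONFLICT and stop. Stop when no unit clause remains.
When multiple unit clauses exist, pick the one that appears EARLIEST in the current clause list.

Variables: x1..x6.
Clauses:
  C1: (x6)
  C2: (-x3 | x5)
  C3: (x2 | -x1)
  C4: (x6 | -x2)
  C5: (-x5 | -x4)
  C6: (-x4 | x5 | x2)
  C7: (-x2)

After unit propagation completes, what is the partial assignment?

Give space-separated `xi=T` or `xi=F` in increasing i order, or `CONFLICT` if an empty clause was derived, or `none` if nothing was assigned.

unit clause [6] forces x6=T; simplify:
  satisfied 2 clause(s); 5 remain; assigned so far: [6]
unit clause [-2] forces x2=F; simplify:
  drop 2 from [2, -1] -> [-1]
  drop 2 from [-4, 5, 2] -> [-4, 5]
  satisfied 1 clause(s); 4 remain; assigned so far: [2, 6]
unit clause [-1] forces x1=F; simplify:
  satisfied 1 clause(s); 3 remain; assigned so far: [1, 2, 6]

Answer: x1=F x2=F x6=T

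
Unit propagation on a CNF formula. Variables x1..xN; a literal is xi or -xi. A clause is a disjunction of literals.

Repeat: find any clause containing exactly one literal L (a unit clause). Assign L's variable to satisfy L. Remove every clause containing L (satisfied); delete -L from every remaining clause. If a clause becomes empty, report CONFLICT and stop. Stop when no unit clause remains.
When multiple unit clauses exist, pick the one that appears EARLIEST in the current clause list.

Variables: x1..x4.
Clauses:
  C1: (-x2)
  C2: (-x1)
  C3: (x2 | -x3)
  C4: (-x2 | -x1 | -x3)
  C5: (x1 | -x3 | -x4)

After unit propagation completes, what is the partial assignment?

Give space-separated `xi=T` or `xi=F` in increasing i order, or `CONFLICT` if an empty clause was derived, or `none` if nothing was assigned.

Answer: x1=F x2=F x3=F

Derivation:
unit clause [-2] forces x2=F; simplify:
  drop 2 from [2, -3] -> [-3]
  satisfied 2 clause(s); 3 remain; assigned so far: [2]
unit clause [-1] forces x1=F; simplify:
  drop 1 from [1, -3, -4] -> [-3, -4]
  satisfied 1 clause(s); 2 remain; assigned so far: [1, 2]
unit clause [-3] forces x3=F; simplify:
  satisfied 2 clause(s); 0 remain; assigned so far: [1, 2, 3]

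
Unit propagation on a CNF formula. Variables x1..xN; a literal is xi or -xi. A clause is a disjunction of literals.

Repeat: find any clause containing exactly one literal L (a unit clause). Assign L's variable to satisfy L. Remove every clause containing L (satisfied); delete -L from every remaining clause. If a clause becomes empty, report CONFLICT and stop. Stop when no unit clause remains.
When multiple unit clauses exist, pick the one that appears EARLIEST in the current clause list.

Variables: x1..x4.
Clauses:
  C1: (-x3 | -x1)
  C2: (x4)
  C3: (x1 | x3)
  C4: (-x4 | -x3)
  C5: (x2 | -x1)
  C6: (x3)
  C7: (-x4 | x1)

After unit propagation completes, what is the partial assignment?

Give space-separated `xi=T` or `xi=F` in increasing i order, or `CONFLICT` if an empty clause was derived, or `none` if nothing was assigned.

Answer: CONFLICT

Derivation:
unit clause [4] forces x4=T; simplify:
  drop -4 from [-4, -3] -> [-3]
  drop -4 from [-4, 1] -> [1]
  satisfied 1 clause(s); 6 remain; assigned so far: [4]
unit clause [-3] forces x3=F; simplify:
  drop 3 from [1, 3] -> [1]
  drop 3 from [3] -> [] (empty!)
  satisfied 2 clause(s); 4 remain; assigned so far: [3, 4]
CONFLICT (empty clause)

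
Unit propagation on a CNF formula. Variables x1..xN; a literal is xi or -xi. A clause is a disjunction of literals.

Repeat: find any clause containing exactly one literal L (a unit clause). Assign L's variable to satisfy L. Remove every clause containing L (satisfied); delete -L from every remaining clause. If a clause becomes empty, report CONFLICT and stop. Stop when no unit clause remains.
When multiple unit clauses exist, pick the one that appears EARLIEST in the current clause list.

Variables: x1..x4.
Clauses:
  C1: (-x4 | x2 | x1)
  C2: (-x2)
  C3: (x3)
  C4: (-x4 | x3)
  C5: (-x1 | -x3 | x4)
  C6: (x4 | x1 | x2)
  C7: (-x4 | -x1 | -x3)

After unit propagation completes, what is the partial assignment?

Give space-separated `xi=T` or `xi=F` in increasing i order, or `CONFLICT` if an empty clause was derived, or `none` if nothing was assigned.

unit clause [-2] forces x2=F; simplify:
  drop 2 from [-4, 2, 1] -> [-4, 1]
  drop 2 from [4, 1, 2] -> [4, 1]
  satisfied 1 clause(s); 6 remain; assigned so far: [2]
unit clause [3] forces x3=T; simplify:
  drop -3 from [-1, -3, 4] -> [-1, 4]
  drop -3 from [-4, -1, -3] -> [-4, -1]
  satisfied 2 clause(s); 4 remain; assigned so far: [2, 3]

Answer: x2=F x3=T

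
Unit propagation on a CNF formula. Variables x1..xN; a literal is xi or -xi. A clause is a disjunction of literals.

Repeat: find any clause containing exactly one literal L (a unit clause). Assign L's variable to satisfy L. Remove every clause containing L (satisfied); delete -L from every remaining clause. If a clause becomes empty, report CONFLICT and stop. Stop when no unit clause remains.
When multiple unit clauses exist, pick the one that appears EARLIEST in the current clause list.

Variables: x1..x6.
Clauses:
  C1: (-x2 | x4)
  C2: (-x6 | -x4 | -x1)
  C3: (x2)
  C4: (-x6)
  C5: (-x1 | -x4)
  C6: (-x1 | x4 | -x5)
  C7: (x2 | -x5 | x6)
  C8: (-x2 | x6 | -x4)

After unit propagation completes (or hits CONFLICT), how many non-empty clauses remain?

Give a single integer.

Answer: 1

Derivation:
unit clause [2] forces x2=T; simplify:
  drop -2 from [-2, 4] -> [4]
  drop -2 from [-2, 6, -4] -> [6, -4]
  satisfied 2 clause(s); 6 remain; assigned so far: [2]
unit clause [4] forces x4=T; simplify:
  drop -4 from [-6, -4, -1] -> [-6, -1]
  drop -4 from [-1, -4] -> [-1]
  drop -4 from [6, -4] -> [6]
  satisfied 2 clause(s); 4 remain; assigned so far: [2, 4]
unit clause [-6] forces x6=F; simplify:
  drop 6 from [6] -> [] (empty!)
  satisfied 2 clause(s); 2 remain; assigned so far: [2, 4, 6]
CONFLICT (empty clause)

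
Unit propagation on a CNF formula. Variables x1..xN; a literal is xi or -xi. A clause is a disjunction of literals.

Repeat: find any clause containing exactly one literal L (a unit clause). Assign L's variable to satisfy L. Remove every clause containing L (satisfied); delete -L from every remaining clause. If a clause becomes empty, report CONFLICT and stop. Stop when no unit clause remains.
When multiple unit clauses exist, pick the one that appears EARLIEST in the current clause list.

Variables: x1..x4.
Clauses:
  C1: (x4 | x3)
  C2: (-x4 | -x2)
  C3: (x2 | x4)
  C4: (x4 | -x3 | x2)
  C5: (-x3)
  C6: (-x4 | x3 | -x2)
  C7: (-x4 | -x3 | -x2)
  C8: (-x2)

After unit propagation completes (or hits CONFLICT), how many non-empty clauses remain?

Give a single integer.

unit clause [-3] forces x3=F; simplify:
  drop 3 from [4, 3] -> [4]
  drop 3 from [-4, 3, -2] -> [-4, -2]
  satisfied 3 clause(s); 5 remain; assigned so far: [3]
unit clause [4] forces x4=T; simplify:
  drop -4 from [-4, -2] -> [-2]
  drop -4 from [-4, -2] -> [-2]
  satisfied 2 clause(s); 3 remain; assigned so far: [3, 4]
unit clause [-2] forces x2=F; simplify:
  satisfied 3 clause(s); 0 remain; assigned so far: [2, 3, 4]

Answer: 0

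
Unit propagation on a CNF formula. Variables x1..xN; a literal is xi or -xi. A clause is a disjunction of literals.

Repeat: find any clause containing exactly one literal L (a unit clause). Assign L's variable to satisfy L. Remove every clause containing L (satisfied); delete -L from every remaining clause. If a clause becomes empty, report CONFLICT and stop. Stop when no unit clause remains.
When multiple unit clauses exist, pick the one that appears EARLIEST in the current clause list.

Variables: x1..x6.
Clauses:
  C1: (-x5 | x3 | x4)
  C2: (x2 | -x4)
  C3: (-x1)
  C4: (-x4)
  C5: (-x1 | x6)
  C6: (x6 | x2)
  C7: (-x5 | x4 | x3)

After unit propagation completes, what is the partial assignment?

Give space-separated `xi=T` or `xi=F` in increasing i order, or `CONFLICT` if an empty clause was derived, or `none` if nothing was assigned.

Answer: x1=F x4=F

Derivation:
unit clause [-1] forces x1=F; simplify:
  satisfied 2 clause(s); 5 remain; assigned so far: [1]
unit clause [-4] forces x4=F; simplify:
  drop 4 from [-5, 3, 4] -> [-5, 3]
  drop 4 from [-5, 4, 3] -> [-5, 3]
  satisfied 2 clause(s); 3 remain; assigned so far: [1, 4]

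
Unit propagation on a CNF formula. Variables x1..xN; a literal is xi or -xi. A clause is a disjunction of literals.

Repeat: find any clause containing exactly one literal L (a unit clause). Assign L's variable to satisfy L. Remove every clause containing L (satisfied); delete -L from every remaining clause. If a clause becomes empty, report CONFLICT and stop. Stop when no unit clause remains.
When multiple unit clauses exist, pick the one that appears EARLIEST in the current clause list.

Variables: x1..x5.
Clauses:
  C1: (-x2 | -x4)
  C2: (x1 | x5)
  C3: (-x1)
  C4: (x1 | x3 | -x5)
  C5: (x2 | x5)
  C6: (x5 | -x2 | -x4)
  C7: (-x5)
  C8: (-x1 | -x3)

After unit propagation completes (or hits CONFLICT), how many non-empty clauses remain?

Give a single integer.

Answer: 2

Derivation:
unit clause [-1] forces x1=F; simplify:
  drop 1 from [1, 5] -> [5]
  drop 1 from [1, 3, -5] -> [3, -5]
  satisfied 2 clause(s); 6 remain; assigned so far: [1]
unit clause [5] forces x5=T; simplify:
  drop -5 from [3, -5] -> [3]
  drop -5 from [-5] -> [] (empty!)
  satisfied 3 clause(s); 3 remain; assigned so far: [1, 5]
CONFLICT (empty clause)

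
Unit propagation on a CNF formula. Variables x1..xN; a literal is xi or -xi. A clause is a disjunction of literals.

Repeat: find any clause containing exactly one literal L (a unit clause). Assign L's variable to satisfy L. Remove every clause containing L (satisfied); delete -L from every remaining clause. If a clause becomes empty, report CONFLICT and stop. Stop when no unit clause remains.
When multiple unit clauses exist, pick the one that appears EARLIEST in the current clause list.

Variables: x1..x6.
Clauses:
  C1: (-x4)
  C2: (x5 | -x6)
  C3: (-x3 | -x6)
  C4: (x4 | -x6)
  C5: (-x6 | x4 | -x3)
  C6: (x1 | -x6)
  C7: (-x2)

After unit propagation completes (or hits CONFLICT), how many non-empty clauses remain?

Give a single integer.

Answer: 0

Derivation:
unit clause [-4] forces x4=F; simplify:
  drop 4 from [4, -6] -> [-6]
  drop 4 from [-6, 4, -3] -> [-6, -3]
  satisfied 1 clause(s); 6 remain; assigned so far: [4]
unit clause [-6] forces x6=F; simplify:
  satisfied 5 clause(s); 1 remain; assigned so far: [4, 6]
unit clause [-2] forces x2=F; simplify:
  satisfied 1 clause(s); 0 remain; assigned so far: [2, 4, 6]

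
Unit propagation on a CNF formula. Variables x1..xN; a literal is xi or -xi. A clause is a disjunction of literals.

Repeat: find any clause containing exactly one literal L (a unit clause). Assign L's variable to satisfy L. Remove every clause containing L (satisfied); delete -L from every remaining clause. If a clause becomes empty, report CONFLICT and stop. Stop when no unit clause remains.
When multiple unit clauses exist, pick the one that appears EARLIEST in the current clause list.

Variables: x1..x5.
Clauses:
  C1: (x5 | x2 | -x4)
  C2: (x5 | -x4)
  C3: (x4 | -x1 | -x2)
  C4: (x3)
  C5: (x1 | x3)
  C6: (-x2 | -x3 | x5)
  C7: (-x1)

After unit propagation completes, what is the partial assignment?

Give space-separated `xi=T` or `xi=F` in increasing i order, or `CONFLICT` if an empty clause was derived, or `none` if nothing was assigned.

Answer: x1=F x3=T

Derivation:
unit clause [3] forces x3=T; simplify:
  drop -3 from [-2, -3, 5] -> [-2, 5]
  satisfied 2 clause(s); 5 remain; assigned so far: [3]
unit clause [-1] forces x1=F; simplify:
  satisfied 2 clause(s); 3 remain; assigned so far: [1, 3]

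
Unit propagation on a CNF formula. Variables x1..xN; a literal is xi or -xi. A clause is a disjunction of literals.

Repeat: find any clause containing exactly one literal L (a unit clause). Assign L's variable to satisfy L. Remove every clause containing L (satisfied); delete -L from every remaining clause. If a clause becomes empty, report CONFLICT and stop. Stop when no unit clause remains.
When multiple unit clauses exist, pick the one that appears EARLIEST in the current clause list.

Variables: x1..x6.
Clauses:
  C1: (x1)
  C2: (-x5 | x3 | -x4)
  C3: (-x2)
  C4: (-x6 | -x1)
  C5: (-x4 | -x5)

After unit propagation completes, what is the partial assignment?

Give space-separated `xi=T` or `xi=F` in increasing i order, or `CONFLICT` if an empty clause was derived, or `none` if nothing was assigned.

unit clause [1] forces x1=T; simplify:
  drop -1 from [-6, -1] -> [-6]
  satisfied 1 clause(s); 4 remain; assigned so far: [1]
unit clause [-2] forces x2=F; simplify:
  satisfied 1 clause(s); 3 remain; assigned so far: [1, 2]
unit clause [-6] forces x6=F; simplify:
  satisfied 1 clause(s); 2 remain; assigned so far: [1, 2, 6]

Answer: x1=T x2=F x6=F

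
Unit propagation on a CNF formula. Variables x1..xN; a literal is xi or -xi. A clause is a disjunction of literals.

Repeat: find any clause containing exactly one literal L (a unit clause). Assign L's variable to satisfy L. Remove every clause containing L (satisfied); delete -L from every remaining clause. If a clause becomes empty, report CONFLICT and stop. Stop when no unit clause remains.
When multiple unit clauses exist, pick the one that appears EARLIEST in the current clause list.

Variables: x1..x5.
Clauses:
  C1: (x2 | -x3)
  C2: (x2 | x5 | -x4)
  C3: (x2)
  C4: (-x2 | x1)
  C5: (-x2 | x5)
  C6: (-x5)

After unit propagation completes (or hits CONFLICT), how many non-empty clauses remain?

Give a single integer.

Answer: 0

Derivation:
unit clause [2] forces x2=T; simplify:
  drop -2 from [-2, 1] -> [1]
  drop -2 from [-2, 5] -> [5]
  satisfied 3 clause(s); 3 remain; assigned so far: [2]
unit clause [1] forces x1=T; simplify:
  satisfied 1 clause(s); 2 remain; assigned so far: [1, 2]
unit clause [5] forces x5=T; simplify:
  drop -5 from [-5] -> [] (empty!)
  satisfied 1 clause(s); 1 remain; assigned so far: [1, 2, 5]
CONFLICT (empty clause)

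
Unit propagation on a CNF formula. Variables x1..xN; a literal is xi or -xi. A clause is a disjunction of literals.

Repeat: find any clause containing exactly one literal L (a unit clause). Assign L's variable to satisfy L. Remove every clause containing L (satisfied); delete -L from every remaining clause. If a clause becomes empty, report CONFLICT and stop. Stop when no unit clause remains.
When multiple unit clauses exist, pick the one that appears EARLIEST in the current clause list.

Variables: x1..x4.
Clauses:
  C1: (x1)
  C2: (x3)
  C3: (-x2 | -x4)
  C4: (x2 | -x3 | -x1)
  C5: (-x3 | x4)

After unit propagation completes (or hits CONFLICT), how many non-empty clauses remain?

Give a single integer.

unit clause [1] forces x1=T; simplify:
  drop -1 from [2, -3, -1] -> [2, -3]
  satisfied 1 clause(s); 4 remain; assigned so far: [1]
unit clause [3] forces x3=T; simplify:
  drop -3 from [2, -3] -> [2]
  drop -3 from [-3, 4] -> [4]
  satisfied 1 clause(s); 3 remain; assigned so far: [1, 3]
unit clause [2] forces x2=T; simplify:
  drop -2 from [-2, -4] -> [-4]
  satisfied 1 clause(s); 2 remain; assigned so far: [1, 2, 3]
unit clause [-4] forces x4=F; simplify:
  drop 4 from [4] -> [] (empty!)
  satisfied 1 clause(s); 1 remain; assigned so far: [1, 2, 3, 4]
CONFLICT (empty clause)

Answer: 0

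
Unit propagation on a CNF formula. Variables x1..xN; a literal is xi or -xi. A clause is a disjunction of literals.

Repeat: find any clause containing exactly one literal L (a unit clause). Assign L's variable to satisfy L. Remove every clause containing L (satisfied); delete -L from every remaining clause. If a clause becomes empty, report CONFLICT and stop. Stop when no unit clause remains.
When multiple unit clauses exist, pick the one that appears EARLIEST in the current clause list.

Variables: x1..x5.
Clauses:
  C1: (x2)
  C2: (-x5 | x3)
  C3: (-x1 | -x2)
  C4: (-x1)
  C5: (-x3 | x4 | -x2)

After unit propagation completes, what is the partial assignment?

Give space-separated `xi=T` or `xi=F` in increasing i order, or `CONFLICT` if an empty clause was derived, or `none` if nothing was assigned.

Answer: x1=F x2=T

Derivation:
unit clause [2] forces x2=T; simplify:
  drop -2 from [-1, -2] -> [-1]
  drop -2 from [-3, 4, -2] -> [-3, 4]
  satisfied 1 clause(s); 4 remain; assigned so far: [2]
unit clause [-1] forces x1=F; simplify:
  satisfied 2 clause(s); 2 remain; assigned so far: [1, 2]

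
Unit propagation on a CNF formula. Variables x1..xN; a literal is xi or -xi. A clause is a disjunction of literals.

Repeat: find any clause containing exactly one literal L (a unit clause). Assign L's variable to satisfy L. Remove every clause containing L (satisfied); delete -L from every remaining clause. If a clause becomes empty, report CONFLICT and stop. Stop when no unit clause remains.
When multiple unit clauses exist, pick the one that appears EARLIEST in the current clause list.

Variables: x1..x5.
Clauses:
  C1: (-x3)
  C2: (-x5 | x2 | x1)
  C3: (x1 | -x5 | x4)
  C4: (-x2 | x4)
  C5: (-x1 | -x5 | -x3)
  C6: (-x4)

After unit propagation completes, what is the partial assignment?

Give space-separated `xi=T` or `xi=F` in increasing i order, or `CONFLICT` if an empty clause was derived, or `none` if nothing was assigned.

Answer: x2=F x3=F x4=F

Derivation:
unit clause [-3] forces x3=F; simplify:
  satisfied 2 clause(s); 4 remain; assigned so far: [3]
unit clause [-4] forces x4=F; simplify:
  drop 4 from [1, -5, 4] -> [1, -5]
  drop 4 from [-2, 4] -> [-2]
  satisfied 1 clause(s); 3 remain; assigned so far: [3, 4]
unit clause [-2] forces x2=F; simplify:
  drop 2 from [-5, 2, 1] -> [-5, 1]
  satisfied 1 clause(s); 2 remain; assigned so far: [2, 3, 4]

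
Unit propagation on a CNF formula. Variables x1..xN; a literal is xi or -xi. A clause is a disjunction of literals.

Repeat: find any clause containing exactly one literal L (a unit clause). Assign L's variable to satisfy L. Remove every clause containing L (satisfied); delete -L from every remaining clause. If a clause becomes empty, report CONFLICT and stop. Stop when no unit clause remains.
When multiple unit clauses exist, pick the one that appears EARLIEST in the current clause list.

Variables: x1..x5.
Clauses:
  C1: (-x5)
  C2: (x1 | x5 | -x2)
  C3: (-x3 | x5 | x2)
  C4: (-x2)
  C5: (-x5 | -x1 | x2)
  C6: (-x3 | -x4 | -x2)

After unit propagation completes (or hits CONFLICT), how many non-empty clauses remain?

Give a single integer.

Answer: 0

Derivation:
unit clause [-5] forces x5=F; simplify:
  drop 5 from [1, 5, -2] -> [1, -2]
  drop 5 from [-3, 5, 2] -> [-3, 2]
  satisfied 2 clause(s); 4 remain; assigned so far: [5]
unit clause [-2] forces x2=F; simplify:
  drop 2 from [-3, 2] -> [-3]
  satisfied 3 clause(s); 1 remain; assigned so far: [2, 5]
unit clause [-3] forces x3=F; simplify:
  satisfied 1 clause(s); 0 remain; assigned so far: [2, 3, 5]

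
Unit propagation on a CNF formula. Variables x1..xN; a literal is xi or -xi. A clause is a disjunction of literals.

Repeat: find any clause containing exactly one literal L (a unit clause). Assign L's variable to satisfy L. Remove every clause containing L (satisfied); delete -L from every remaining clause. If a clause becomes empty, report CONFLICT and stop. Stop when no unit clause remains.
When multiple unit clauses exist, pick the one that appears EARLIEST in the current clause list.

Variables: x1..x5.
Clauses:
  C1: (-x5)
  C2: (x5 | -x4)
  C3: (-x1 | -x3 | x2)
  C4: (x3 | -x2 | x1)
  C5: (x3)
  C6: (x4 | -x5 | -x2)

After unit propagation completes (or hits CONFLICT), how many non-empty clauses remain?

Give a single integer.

Answer: 1

Derivation:
unit clause [-5] forces x5=F; simplify:
  drop 5 from [5, -4] -> [-4]
  satisfied 2 clause(s); 4 remain; assigned so far: [5]
unit clause [-4] forces x4=F; simplify:
  satisfied 1 clause(s); 3 remain; assigned so far: [4, 5]
unit clause [3] forces x3=T; simplify:
  drop -3 from [-1, -3, 2] -> [-1, 2]
  satisfied 2 clause(s); 1 remain; assigned so far: [3, 4, 5]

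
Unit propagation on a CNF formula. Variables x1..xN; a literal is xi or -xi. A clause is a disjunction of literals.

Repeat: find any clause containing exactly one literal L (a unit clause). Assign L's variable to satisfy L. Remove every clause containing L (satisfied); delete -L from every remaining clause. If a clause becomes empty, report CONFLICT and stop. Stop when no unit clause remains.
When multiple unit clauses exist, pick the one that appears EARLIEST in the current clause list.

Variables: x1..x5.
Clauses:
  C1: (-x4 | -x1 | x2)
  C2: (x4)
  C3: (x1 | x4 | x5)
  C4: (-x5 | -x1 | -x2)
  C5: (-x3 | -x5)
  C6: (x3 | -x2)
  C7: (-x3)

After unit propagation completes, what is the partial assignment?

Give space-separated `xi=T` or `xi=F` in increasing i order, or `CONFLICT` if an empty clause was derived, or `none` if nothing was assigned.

unit clause [4] forces x4=T; simplify:
  drop -4 from [-4, -1, 2] -> [-1, 2]
  satisfied 2 clause(s); 5 remain; assigned so far: [4]
unit clause [-3] forces x3=F; simplify:
  drop 3 from [3, -2] -> [-2]
  satisfied 2 clause(s); 3 remain; assigned so far: [3, 4]
unit clause [-2] forces x2=F; simplify:
  drop 2 from [-1, 2] -> [-1]
  satisfied 2 clause(s); 1 remain; assigned so far: [2, 3, 4]
unit clause [-1] forces x1=F; simplify:
  satisfied 1 clause(s); 0 remain; assigned so far: [1, 2, 3, 4]

Answer: x1=F x2=F x3=F x4=T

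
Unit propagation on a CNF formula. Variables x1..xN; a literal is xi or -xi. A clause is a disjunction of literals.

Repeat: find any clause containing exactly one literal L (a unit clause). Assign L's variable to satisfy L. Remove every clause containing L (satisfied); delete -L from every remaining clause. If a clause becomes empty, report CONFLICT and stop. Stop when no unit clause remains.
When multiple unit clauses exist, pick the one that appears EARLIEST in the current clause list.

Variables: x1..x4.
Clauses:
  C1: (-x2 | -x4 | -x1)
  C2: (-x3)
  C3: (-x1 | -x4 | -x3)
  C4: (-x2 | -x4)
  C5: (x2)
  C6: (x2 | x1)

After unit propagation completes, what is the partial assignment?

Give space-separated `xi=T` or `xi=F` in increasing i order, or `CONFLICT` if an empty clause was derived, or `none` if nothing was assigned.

unit clause [-3] forces x3=F; simplify:
  satisfied 2 clause(s); 4 remain; assigned so far: [3]
unit clause [2] forces x2=T; simplify:
  drop -2 from [-2, -4, -1] -> [-4, -1]
  drop -2 from [-2, -4] -> [-4]
  satisfied 2 clause(s); 2 remain; assigned so far: [2, 3]
unit clause [-4] forces x4=F; simplify:
  satisfied 2 clause(s); 0 remain; assigned so far: [2, 3, 4]

Answer: x2=T x3=F x4=F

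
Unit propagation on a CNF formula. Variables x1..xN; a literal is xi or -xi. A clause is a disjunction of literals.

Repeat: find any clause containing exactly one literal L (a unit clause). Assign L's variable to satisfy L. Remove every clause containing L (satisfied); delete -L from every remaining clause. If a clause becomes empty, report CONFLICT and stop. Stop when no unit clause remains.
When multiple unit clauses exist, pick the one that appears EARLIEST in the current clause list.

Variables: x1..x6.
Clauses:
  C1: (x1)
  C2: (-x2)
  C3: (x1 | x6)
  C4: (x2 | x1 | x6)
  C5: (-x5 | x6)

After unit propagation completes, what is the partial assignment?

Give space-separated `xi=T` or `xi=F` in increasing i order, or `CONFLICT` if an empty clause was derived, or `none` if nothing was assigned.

unit clause [1] forces x1=T; simplify:
  satisfied 3 clause(s); 2 remain; assigned so far: [1]
unit clause [-2] forces x2=F; simplify:
  satisfied 1 clause(s); 1 remain; assigned so far: [1, 2]

Answer: x1=T x2=F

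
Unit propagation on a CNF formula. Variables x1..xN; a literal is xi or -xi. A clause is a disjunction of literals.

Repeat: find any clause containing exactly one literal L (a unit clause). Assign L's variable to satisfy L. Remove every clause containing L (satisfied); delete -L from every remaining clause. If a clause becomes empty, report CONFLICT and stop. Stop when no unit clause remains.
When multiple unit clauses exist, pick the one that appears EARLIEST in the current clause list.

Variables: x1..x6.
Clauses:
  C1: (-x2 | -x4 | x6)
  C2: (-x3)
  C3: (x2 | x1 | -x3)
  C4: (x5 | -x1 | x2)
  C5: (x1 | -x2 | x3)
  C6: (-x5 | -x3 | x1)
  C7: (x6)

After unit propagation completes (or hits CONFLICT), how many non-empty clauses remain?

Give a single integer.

Answer: 2

Derivation:
unit clause [-3] forces x3=F; simplify:
  drop 3 from [1, -2, 3] -> [1, -2]
  satisfied 3 clause(s); 4 remain; assigned so far: [3]
unit clause [6] forces x6=T; simplify:
  satisfied 2 clause(s); 2 remain; assigned so far: [3, 6]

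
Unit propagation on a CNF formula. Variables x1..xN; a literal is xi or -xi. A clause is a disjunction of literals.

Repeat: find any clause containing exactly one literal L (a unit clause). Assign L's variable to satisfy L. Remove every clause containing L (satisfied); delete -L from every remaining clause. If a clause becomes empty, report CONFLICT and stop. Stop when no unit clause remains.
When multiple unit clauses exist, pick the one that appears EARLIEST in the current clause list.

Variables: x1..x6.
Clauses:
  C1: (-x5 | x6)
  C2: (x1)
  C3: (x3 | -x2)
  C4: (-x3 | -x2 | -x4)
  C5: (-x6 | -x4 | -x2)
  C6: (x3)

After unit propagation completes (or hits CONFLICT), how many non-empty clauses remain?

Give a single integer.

unit clause [1] forces x1=T; simplify:
  satisfied 1 clause(s); 5 remain; assigned so far: [1]
unit clause [3] forces x3=T; simplify:
  drop -3 from [-3, -2, -4] -> [-2, -4]
  satisfied 2 clause(s); 3 remain; assigned so far: [1, 3]

Answer: 3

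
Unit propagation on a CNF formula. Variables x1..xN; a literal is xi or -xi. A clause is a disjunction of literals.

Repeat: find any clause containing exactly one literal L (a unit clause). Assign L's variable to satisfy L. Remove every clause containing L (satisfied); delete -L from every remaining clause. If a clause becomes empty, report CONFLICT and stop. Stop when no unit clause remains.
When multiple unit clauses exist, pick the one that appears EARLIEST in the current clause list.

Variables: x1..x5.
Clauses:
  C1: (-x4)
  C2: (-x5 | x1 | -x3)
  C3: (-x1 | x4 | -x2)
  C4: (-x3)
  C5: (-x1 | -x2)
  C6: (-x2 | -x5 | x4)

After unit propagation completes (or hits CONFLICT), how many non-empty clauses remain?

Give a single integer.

unit clause [-4] forces x4=F; simplify:
  drop 4 from [-1, 4, -2] -> [-1, -2]
  drop 4 from [-2, -5, 4] -> [-2, -5]
  satisfied 1 clause(s); 5 remain; assigned so far: [4]
unit clause [-3] forces x3=F; simplify:
  satisfied 2 clause(s); 3 remain; assigned so far: [3, 4]

Answer: 3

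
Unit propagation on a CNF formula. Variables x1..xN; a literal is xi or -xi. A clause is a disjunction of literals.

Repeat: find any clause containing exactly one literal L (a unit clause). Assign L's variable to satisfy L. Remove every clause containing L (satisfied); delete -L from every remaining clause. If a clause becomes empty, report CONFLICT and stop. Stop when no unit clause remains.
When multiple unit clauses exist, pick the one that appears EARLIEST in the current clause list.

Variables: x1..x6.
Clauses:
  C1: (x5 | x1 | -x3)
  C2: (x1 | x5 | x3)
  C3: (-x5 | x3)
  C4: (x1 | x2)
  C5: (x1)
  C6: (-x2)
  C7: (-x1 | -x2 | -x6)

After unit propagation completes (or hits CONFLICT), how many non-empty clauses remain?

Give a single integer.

unit clause [1] forces x1=T; simplify:
  drop -1 from [-1, -2, -6] -> [-2, -6]
  satisfied 4 clause(s); 3 remain; assigned so far: [1]
unit clause [-2] forces x2=F; simplify:
  satisfied 2 clause(s); 1 remain; assigned so far: [1, 2]

Answer: 1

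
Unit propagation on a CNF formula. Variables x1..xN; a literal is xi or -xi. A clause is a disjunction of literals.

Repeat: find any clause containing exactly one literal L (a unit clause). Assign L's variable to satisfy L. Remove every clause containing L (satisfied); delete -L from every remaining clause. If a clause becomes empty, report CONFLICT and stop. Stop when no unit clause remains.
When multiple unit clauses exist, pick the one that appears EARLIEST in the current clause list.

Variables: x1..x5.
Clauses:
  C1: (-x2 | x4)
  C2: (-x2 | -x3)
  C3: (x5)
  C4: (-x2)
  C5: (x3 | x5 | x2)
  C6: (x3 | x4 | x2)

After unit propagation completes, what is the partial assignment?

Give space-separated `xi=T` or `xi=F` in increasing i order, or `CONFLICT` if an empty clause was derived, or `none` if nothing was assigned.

Answer: x2=F x5=T

Derivation:
unit clause [5] forces x5=T; simplify:
  satisfied 2 clause(s); 4 remain; assigned so far: [5]
unit clause [-2] forces x2=F; simplify:
  drop 2 from [3, 4, 2] -> [3, 4]
  satisfied 3 clause(s); 1 remain; assigned so far: [2, 5]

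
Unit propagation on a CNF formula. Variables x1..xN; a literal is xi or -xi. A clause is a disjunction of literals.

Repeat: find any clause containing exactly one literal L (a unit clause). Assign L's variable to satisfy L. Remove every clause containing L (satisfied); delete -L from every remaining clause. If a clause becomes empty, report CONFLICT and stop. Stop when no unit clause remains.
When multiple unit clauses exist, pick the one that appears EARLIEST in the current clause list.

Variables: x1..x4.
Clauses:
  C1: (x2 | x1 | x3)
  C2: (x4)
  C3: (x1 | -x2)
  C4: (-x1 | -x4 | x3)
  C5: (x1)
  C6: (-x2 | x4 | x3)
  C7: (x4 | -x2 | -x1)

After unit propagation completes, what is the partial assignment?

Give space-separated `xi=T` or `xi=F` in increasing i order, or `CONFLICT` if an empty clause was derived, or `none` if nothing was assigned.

Answer: x1=T x3=T x4=T

Derivation:
unit clause [4] forces x4=T; simplify:
  drop -4 from [-1, -4, 3] -> [-1, 3]
  satisfied 3 clause(s); 4 remain; assigned so far: [4]
unit clause [1] forces x1=T; simplify:
  drop -1 from [-1, 3] -> [3]
  satisfied 3 clause(s); 1 remain; assigned so far: [1, 4]
unit clause [3] forces x3=T; simplify:
  satisfied 1 clause(s); 0 remain; assigned so far: [1, 3, 4]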